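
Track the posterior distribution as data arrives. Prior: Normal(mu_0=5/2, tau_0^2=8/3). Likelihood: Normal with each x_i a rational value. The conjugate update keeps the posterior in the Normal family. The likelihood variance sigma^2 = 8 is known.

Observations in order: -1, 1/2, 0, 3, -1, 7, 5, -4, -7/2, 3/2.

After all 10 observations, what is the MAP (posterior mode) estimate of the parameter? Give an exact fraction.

obs 1: x=-1 → posterior Normal(13/8, 2)
obs 2: x=1/2 → posterior Normal(7/5, 8/5)
obs 3: x=0 → posterior Normal(7/6, 4/3)
obs 4: x=3 → posterior Normal(10/7, 8/7)
obs 5: x=-1 → posterior Normal(9/8, 1)
obs 6: x=7 → posterior Normal(16/9, 8/9)
obs 7: x=5 → posterior Normal(21/10, 4/5)
obs 8: x=-4 → posterior Normal(17/11, 8/11)
obs 9: x=-7/2 → posterior Normal(9/8, 2/3)
obs 10: x=3/2 → posterior Normal(15/13, 8/13)

15/13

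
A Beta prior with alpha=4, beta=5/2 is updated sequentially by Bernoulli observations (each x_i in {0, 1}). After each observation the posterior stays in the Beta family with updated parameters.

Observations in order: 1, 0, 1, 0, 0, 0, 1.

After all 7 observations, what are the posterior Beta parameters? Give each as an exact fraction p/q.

obs 1: x=1 → posterior Beta(5, 5/2)
obs 2: x=0 → posterior Beta(5, 7/2)
obs 3: x=1 → posterior Beta(6, 7/2)
obs 4: x=0 → posterior Beta(6, 9/2)
obs 5: x=0 → posterior Beta(6, 11/2)
obs 6: x=0 → posterior Beta(6, 13/2)
obs 7: x=1 → posterior Beta(7, 13/2)

alpha=7, beta=13/2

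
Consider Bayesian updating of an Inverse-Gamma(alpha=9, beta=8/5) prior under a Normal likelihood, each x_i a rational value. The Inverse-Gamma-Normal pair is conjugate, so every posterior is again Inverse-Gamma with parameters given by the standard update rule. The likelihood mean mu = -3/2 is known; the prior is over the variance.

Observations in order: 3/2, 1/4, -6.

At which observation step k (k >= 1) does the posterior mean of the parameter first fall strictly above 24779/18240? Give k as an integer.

k = 3

obs 1: x=3/2 → posterior Inverse-Gamma(19/2, 61/10)
obs 2: x=1/4 → posterior Inverse-Gamma(10, 1221/160)
obs 3: x=-6 → posterior Inverse-Gamma(21/2, 2841/160)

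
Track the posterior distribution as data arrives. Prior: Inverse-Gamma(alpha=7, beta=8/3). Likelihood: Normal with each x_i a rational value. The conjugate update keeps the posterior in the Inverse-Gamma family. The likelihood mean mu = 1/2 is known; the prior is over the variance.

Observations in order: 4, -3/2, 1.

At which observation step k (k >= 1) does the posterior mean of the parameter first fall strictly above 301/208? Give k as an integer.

obs 1: x=4 → posterior Inverse-Gamma(15/2, 211/24)
obs 2: x=-3/2 → posterior Inverse-Gamma(8, 259/24)
obs 3: x=1 → posterior Inverse-Gamma(17/2, 131/12)

k = 2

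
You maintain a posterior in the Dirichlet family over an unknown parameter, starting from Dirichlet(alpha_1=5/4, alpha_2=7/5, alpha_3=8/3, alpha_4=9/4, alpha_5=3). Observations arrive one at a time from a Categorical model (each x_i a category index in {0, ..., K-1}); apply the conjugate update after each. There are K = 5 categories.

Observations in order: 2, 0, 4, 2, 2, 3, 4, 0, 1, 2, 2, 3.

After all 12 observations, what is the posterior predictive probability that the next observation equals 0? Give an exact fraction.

obs 1: x=2 → posterior Dirichlet(5/4, 7/5, 11/3, 9/4, 3)
obs 2: x=0 → posterior Dirichlet(9/4, 7/5, 11/3, 9/4, 3)
obs 3: x=4 → posterior Dirichlet(9/4, 7/5, 11/3, 9/4, 4)
obs 4: x=2 → posterior Dirichlet(9/4, 7/5, 14/3, 9/4, 4)
obs 5: x=2 → posterior Dirichlet(9/4, 7/5, 17/3, 9/4, 4)
obs 6: x=3 → posterior Dirichlet(9/4, 7/5, 17/3, 13/4, 4)
obs 7: x=4 → posterior Dirichlet(9/4, 7/5, 17/3, 13/4, 5)
obs 8: x=0 → posterior Dirichlet(13/4, 7/5, 17/3, 13/4, 5)
obs 9: x=1 → posterior Dirichlet(13/4, 12/5, 17/3, 13/4, 5)
obs 10: x=2 → posterior Dirichlet(13/4, 12/5, 20/3, 13/4, 5)
obs 11: x=2 → posterior Dirichlet(13/4, 12/5, 23/3, 13/4, 5)
obs 12: x=3 → posterior Dirichlet(13/4, 12/5, 23/3, 17/4, 5)

195/1354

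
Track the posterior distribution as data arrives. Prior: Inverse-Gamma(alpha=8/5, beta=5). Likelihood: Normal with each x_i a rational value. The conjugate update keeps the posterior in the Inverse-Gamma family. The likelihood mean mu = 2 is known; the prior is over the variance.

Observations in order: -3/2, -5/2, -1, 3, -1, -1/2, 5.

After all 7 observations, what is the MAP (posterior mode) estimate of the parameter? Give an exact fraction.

obs 1: x=-3/2 → posterior Inverse-Gamma(21/10, 89/8)
obs 2: x=-5/2 → posterior Inverse-Gamma(13/5, 85/4)
obs 3: x=-1 → posterior Inverse-Gamma(31/10, 103/4)
obs 4: x=3 → posterior Inverse-Gamma(18/5, 105/4)
obs 5: x=-1 → posterior Inverse-Gamma(41/10, 123/4)
obs 6: x=-1/2 → posterior Inverse-Gamma(23/5, 271/8)
obs 7: x=5 → posterior Inverse-Gamma(51/10, 307/8)

1535/244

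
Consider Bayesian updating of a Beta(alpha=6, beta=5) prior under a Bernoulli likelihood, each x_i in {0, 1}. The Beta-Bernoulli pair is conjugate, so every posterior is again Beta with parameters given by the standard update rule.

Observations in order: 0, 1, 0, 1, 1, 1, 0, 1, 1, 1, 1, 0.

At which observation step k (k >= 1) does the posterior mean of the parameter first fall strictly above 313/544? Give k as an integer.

obs 1: x=0 → posterior Beta(6, 6)
obs 2: x=1 → posterior Beta(7, 6)
obs 3: x=0 → posterior Beta(7, 7)
obs 4: x=1 → posterior Beta(8, 7)
obs 5: x=1 → posterior Beta(9, 7)
obs 6: x=1 → posterior Beta(10, 7)
obs 7: x=0 → posterior Beta(10, 8)
obs 8: x=1 → posterior Beta(11, 8)
obs 9: x=1 → posterior Beta(12, 8)
obs 10: x=1 → posterior Beta(13, 8)
obs 11: x=1 → posterior Beta(14, 8)
obs 12: x=0 → posterior Beta(14, 9)

k = 6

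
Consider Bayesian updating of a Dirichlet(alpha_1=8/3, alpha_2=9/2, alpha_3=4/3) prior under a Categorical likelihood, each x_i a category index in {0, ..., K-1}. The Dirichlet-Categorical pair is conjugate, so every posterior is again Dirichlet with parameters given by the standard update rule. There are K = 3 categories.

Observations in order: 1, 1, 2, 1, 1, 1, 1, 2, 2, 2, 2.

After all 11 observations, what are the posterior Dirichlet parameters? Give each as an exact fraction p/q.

obs 1: x=1 → posterior Dirichlet(8/3, 11/2, 4/3)
obs 2: x=1 → posterior Dirichlet(8/3, 13/2, 4/3)
obs 3: x=2 → posterior Dirichlet(8/3, 13/2, 7/3)
obs 4: x=1 → posterior Dirichlet(8/3, 15/2, 7/3)
obs 5: x=1 → posterior Dirichlet(8/3, 17/2, 7/3)
obs 6: x=1 → posterior Dirichlet(8/3, 19/2, 7/3)
obs 7: x=1 → posterior Dirichlet(8/3, 21/2, 7/3)
obs 8: x=2 → posterior Dirichlet(8/3, 21/2, 10/3)
obs 9: x=2 → posterior Dirichlet(8/3, 21/2, 13/3)
obs 10: x=2 → posterior Dirichlet(8/3, 21/2, 16/3)
obs 11: x=2 → posterior Dirichlet(8/3, 21/2, 19/3)

alpha_1=8/3, alpha_2=21/2, alpha_3=19/3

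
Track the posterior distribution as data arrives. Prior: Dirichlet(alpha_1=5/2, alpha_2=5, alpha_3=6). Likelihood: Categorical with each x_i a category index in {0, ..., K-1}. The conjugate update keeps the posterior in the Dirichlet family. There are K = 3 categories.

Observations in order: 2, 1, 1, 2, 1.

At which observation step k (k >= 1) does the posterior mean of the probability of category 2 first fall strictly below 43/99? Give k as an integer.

k = 3

obs 1: x=2 → posterior Dirichlet(5/2, 5, 7)
obs 2: x=1 → posterior Dirichlet(5/2, 6, 7)
obs 3: x=1 → posterior Dirichlet(5/2, 7, 7)
obs 4: x=2 → posterior Dirichlet(5/2, 7, 8)
obs 5: x=1 → posterior Dirichlet(5/2, 8, 8)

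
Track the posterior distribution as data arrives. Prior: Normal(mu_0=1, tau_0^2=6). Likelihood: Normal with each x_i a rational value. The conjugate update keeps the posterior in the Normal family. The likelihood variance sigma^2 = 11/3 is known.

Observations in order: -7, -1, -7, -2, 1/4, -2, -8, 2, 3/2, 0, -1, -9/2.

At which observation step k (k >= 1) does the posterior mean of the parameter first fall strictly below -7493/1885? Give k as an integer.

obs 1: x=-7 → posterior Normal(-115/29, 66/29)
obs 2: x=-1 → posterior Normal(-133/47, 66/47)
obs 3: x=-7 → posterior Normal(-259/65, 66/65)
obs 4: x=-2 → posterior Normal(-295/83, 66/83)
obs 5: x=1/4 → posterior Normal(-581/202, 66/101)
obs 6: x=-2 → posterior Normal(-653/238, 66/119)
obs 7: x=-8 → posterior Normal(-941/274, 66/137)
obs 8: x=2 → posterior Normal(-869/310, 66/155)
obs 9: x=3/2 → posterior Normal(-815/346, 66/173)
obs 10: x=0 → posterior Normal(-815/382, 66/191)
obs 11: x=-1 → posterior Normal(-851/418, 6/19)
obs 12: x=-9/2 → posterior Normal(-1013/454, 66/227)

k = 3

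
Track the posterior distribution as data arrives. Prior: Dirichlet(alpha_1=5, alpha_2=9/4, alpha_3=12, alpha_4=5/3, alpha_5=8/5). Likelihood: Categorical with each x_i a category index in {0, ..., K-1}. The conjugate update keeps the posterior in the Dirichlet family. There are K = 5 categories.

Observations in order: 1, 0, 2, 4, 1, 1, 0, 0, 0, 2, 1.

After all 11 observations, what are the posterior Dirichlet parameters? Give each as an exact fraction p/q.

obs 1: x=1 → posterior Dirichlet(5, 13/4, 12, 5/3, 8/5)
obs 2: x=0 → posterior Dirichlet(6, 13/4, 12, 5/3, 8/5)
obs 3: x=2 → posterior Dirichlet(6, 13/4, 13, 5/3, 8/5)
obs 4: x=4 → posterior Dirichlet(6, 13/4, 13, 5/3, 13/5)
obs 5: x=1 → posterior Dirichlet(6, 17/4, 13, 5/3, 13/5)
obs 6: x=1 → posterior Dirichlet(6, 21/4, 13, 5/3, 13/5)
obs 7: x=0 → posterior Dirichlet(7, 21/4, 13, 5/3, 13/5)
obs 8: x=0 → posterior Dirichlet(8, 21/4, 13, 5/3, 13/5)
obs 9: x=0 → posterior Dirichlet(9, 21/4, 13, 5/3, 13/5)
obs 10: x=2 → posterior Dirichlet(9, 21/4, 14, 5/3, 13/5)
obs 11: x=1 → posterior Dirichlet(9, 25/4, 14, 5/3, 13/5)

alpha_1=9, alpha_2=25/4, alpha_3=14, alpha_4=5/3, alpha_5=13/5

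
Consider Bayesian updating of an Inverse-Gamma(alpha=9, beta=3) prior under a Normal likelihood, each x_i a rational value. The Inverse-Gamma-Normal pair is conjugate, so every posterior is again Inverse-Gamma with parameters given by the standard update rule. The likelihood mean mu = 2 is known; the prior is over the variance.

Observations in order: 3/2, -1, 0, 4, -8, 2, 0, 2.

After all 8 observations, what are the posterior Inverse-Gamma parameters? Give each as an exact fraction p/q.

obs 1: x=3/2 → posterior Inverse-Gamma(19/2, 25/8)
obs 2: x=-1 → posterior Inverse-Gamma(10, 61/8)
obs 3: x=0 → posterior Inverse-Gamma(21/2, 77/8)
obs 4: x=4 → posterior Inverse-Gamma(11, 93/8)
obs 5: x=-8 → posterior Inverse-Gamma(23/2, 493/8)
obs 6: x=2 → posterior Inverse-Gamma(12, 493/8)
obs 7: x=0 → posterior Inverse-Gamma(25/2, 509/8)
obs 8: x=2 → posterior Inverse-Gamma(13, 509/8)

alpha=13, beta=509/8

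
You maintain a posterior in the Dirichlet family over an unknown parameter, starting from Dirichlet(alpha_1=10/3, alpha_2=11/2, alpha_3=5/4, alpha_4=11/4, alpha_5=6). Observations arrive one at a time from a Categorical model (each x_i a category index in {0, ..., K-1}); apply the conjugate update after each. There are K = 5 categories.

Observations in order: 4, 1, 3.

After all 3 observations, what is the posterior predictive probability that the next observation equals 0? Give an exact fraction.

obs 1: x=4 → posterior Dirichlet(10/3, 11/2, 5/4, 11/4, 7)
obs 2: x=1 → posterior Dirichlet(10/3, 13/2, 5/4, 11/4, 7)
obs 3: x=3 → posterior Dirichlet(10/3, 13/2, 5/4, 15/4, 7)

20/131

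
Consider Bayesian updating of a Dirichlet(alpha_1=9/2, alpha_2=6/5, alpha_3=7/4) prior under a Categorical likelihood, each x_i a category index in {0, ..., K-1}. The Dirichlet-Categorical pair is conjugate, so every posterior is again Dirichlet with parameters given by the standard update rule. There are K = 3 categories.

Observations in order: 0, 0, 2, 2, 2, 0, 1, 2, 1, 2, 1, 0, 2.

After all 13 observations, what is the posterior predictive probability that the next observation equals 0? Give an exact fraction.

170/409

obs 1: x=0 → posterior Dirichlet(11/2, 6/5, 7/4)
obs 2: x=0 → posterior Dirichlet(13/2, 6/5, 7/4)
obs 3: x=2 → posterior Dirichlet(13/2, 6/5, 11/4)
obs 4: x=2 → posterior Dirichlet(13/2, 6/5, 15/4)
obs 5: x=2 → posterior Dirichlet(13/2, 6/5, 19/4)
obs 6: x=0 → posterior Dirichlet(15/2, 6/5, 19/4)
obs 7: x=1 → posterior Dirichlet(15/2, 11/5, 19/4)
obs 8: x=2 → posterior Dirichlet(15/2, 11/5, 23/4)
obs 9: x=1 → posterior Dirichlet(15/2, 16/5, 23/4)
obs 10: x=2 → posterior Dirichlet(15/2, 16/5, 27/4)
obs 11: x=1 → posterior Dirichlet(15/2, 21/5, 27/4)
obs 12: x=0 → posterior Dirichlet(17/2, 21/5, 27/4)
obs 13: x=2 → posterior Dirichlet(17/2, 21/5, 31/4)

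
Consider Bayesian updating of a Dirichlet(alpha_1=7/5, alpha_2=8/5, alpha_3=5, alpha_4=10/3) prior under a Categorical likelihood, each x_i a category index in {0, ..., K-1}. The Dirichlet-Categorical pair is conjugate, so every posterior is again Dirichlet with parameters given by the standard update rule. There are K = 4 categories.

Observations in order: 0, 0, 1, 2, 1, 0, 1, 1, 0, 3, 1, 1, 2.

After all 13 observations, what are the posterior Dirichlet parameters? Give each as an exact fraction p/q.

alpha_1=27/5, alpha_2=38/5, alpha_3=7, alpha_4=13/3

obs 1: x=0 → posterior Dirichlet(12/5, 8/5, 5, 10/3)
obs 2: x=0 → posterior Dirichlet(17/5, 8/5, 5, 10/3)
obs 3: x=1 → posterior Dirichlet(17/5, 13/5, 5, 10/3)
obs 4: x=2 → posterior Dirichlet(17/5, 13/5, 6, 10/3)
obs 5: x=1 → posterior Dirichlet(17/5, 18/5, 6, 10/3)
obs 6: x=0 → posterior Dirichlet(22/5, 18/5, 6, 10/3)
obs 7: x=1 → posterior Dirichlet(22/5, 23/5, 6, 10/3)
obs 8: x=1 → posterior Dirichlet(22/5, 28/5, 6, 10/3)
obs 9: x=0 → posterior Dirichlet(27/5, 28/5, 6, 10/3)
obs 10: x=3 → posterior Dirichlet(27/5, 28/5, 6, 13/3)
obs 11: x=1 → posterior Dirichlet(27/5, 33/5, 6, 13/3)
obs 12: x=1 → posterior Dirichlet(27/5, 38/5, 6, 13/3)
obs 13: x=2 → posterior Dirichlet(27/5, 38/5, 7, 13/3)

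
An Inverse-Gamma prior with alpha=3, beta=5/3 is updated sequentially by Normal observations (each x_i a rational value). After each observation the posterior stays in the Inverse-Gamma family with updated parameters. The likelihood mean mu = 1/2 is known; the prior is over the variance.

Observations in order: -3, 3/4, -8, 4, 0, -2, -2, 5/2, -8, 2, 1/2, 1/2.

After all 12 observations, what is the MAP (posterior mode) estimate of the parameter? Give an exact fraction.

9187/960

obs 1: x=-3 → posterior Inverse-Gamma(7/2, 187/24)
obs 2: x=3/4 → posterior Inverse-Gamma(4, 751/96)
obs 3: x=-8 → posterior Inverse-Gamma(9/2, 4219/96)
obs 4: x=4 → posterior Inverse-Gamma(5, 4807/96)
obs 5: x=0 → posterior Inverse-Gamma(11/2, 4819/96)
obs 6: x=-2 → posterior Inverse-Gamma(6, 5119/96)
obs 7: x=-2 → posterior Inverse-Gamma(13/2, 5419/96)
obs 8: x=5/2 → posterior Inverse-Gamma(7, 5611/96)
obs 9: x=-8 → posterior Inverse-Gamma(15/2, 9079/96)
obs 10: x=2 → posterior Inverse-Gamma(8, 9187/96)
obs 11: x=1/2 → posterior Inverse-Gamma(17/2, 9187/96)
obs 12: x=1/2 → posterior Inverse-Gamma(9, 9187/96)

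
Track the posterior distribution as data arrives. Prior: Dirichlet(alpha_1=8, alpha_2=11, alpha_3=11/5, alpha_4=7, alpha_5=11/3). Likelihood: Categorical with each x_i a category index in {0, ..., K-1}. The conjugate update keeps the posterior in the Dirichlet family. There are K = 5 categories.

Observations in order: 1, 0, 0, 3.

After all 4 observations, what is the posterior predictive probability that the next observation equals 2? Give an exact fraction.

33/538

obs 1: x=1 → posterior Dirichlet(8, 12, 11/5, 7, 11/3)
obs 2: x=0 → posterior Dirichlet(9, 12, 11/5, 7, 11/3)
obs 3: x=0 → posterior Dirichlet(10, 12, 11/5, 7, 11/3)
obs 4: x=3 → posterior Dirichlet(10, 12, 11/5, 8, 11/3)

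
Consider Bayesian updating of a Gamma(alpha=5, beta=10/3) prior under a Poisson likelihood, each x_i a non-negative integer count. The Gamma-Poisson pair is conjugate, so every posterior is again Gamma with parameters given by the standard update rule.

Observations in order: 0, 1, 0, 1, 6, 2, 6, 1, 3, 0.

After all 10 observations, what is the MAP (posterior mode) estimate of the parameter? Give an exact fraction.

9/5

obs 1: x=0 → posterior Gamma(5, 13/3)
obs 2: x=1 → posterior Gamma(6, 16/3)
obs 3: x=0 → posterior Gamma(6, 19/3)
obs 4: x=1 → posterior Gamma(7, 22/3)
obs 5: x=6 → posterior Gamma(13, 25/3)
obs 6: x=2 → posterior Gamma(15, 28/3)
obs 7: x=6 → posterior Gamma(21, 31/3)
obs 8: x=1 → posterior Gamma(22, 34/3)
obs 9: x=3 → posterior Gamma(25, 37/3)
obs 10: x=0 → posterior Gamma(25, 40/3)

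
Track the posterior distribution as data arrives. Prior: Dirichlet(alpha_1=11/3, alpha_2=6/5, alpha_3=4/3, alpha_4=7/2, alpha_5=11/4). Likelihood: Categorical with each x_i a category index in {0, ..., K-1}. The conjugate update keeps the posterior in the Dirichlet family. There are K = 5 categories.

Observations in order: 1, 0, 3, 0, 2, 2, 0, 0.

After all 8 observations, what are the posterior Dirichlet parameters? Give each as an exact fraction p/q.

alpha_1=23/3, alpha_2=11/5, alpha_3=10/3, alpha_4=9/2, alpha_5=11/4

obs 1: x=1 → posterior Dirichlet(11/3, 11/5, 4/3, 7/2, 11/4)
obs 2: x=0 → posterior Dirichlet(14/3, 11/5, 4/3, 7/2, 11/4)
obs 3: x=3 → posterior Dirichlet(14/3, 11/5, 4/3, 9/2, 11/4)
obs 4: x=0 → posterior Dirichlet(17/3, 11/5, 4/3, 9/2, 11/4)
obs 5: x=2 → posterior Dirichlet(17/3, 11/5, 7/3, 9/2, 11/4)
obs 6: x=2 → posterior Dirichlet(17/3, 11/5, 10/3, 9/2, 11/4)
obs 7: x=0 → posterior Dirichlet(20/3, 11/5, 10/3, 9/2, 11/4)
obs 8: x=0 → posterior Dirichlet(23/3, 11/5, 10/3, 9/2, 11/4)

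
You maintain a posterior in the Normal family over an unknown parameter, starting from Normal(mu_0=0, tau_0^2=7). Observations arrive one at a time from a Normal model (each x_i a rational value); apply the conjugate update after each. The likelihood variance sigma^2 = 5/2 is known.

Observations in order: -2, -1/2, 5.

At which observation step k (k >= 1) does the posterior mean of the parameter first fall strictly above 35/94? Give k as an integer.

obs 1: x=-2 → posterior Normal(-28/19, 35/19)
obs 2: x=-1/2 → posterior Normal(-35/33, 35/33)
obs 3: x=5 → posterior Normal(35/47, 35/47)

k = 3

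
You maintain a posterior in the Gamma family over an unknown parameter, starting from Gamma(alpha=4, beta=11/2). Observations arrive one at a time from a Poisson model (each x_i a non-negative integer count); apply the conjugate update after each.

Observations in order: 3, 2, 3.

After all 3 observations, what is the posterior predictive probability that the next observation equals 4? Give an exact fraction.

12724469661097980240/288441413567621167681

obs 1: x=3 → posterior Gamma(7, 13/2)
obs 2: x=2 → posterior Gamma(9, 15/2)
obs 3: x=3 → posterior Gamma(12, 17/2)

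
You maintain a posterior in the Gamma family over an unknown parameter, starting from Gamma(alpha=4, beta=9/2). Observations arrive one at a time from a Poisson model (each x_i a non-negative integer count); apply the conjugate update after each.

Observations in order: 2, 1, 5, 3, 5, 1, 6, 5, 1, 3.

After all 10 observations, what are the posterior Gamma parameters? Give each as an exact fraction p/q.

alpha=36, beta=29/2

obs 1: x=2 → posterior Gamma(6, 11/2)
obs 2: x=1 → posterior Gamma(7, 13/2)
obs 3: x=5 → posterior Gamma(12, 15/2)
obs 4: x=3 → posterior Gamma(15, 17/2)
obs 5: x=5 → posterior Gamma(20, 19/2)
obs 6: x=1 → posterior Gamma(21, 21/2)
obs 7: x=6 → posterior Gamma(27, 23/2)
obs 8: x=5 → posterior Gamma(32, 25/2)
obs 9: x=1 → posterior Gamma(33, 27/2)
obs 10: x=3 → posterior Gamma(36, 29/2)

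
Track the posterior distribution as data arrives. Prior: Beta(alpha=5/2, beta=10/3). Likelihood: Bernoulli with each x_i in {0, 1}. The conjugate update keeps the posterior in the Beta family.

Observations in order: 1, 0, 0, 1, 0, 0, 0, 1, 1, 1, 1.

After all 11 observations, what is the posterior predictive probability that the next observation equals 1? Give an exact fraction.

obs 1: x=1 → posterior Beta(7/2, 10/3)
obs 2: x=0 → posterior Beta(7/2, 13/3)
obs 3: x=0 → posterior Beta(7/2, 16/3)
obs 4: x=1 → posterior Beta(9/2, 16/3)
obs 5: x=0 → posterior Beta(9/2, 19/3)
obs 6: x=0 → posterior Beta(9/2, 22/3)
obs 7: x=0 → posterior Beta(9/2, 25/3)
obs 8: x=1 → posterior Beta(11/2, 25/3)
obs 9: x=1 → posterior Beta(13/2, 25/3)
obs 10: x=1 → posterior Beta(15/2, 25/3)
obs 11: x=1 → posterior Beta(17/2, 25/3)

51/101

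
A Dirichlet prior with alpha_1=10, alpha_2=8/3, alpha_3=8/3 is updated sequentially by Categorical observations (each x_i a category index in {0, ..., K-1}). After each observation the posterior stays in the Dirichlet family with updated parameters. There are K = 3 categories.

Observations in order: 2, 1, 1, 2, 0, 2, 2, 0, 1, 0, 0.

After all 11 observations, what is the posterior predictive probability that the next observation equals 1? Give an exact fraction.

17/79

obs 1: x=2 → posterior Dirichlet(10, 8/3, 11/3)
obs 2: x=1 → posterior Dirichlet(10, 11/3, 11/3)
obs 3: x=1 → posterior Dirichlet(10, 14/3, 11/3)
obs 4: x=2 → posterior Dirichlet(10, 14/3, 14/3)
obs 5: x=0 → posterior Dirichlet(11, 14/3, 14/3)
obs 6: x=2 → posterior Dirichlet(11, 14/3, 17/3)
obs 7: x=2 → posterior Dirichlet(11, 14/3, 20/3)
obs 8: x=0 → posterior Dirichlet(12, 14/3, 20/3)
obs 9: x=1 → posterior Dirichlet(12, 17/3, 20/3)
obs 10: x=0 → posterior Dirichlet(13, 17/3, 20/3)
obs 11: x=0 → posterior Dirichlet(14, 17/3, 20/3)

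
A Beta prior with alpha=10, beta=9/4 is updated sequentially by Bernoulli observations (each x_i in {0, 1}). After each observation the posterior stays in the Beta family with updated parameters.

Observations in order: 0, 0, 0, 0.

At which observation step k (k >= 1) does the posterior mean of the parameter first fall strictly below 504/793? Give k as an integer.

k = 4

obs 1: x=0 → posterior Beta(10, 13/4)
obs 2: x=0 → posterior Beta(10, 17/4)
obs 3: x=0 → posterior Beta(10, 21/4)
obs 4: x=0 → posterior Beta(10, 25/4)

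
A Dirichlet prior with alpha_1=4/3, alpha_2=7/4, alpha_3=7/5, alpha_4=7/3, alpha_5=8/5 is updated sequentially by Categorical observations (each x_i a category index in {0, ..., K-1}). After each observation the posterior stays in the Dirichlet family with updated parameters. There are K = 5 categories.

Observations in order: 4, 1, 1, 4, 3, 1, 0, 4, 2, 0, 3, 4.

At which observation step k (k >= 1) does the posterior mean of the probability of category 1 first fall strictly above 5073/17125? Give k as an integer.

k = 3

obs 1: x=4 → posterior Dirichlet(4/3, 7/4, 7/5, 7/3, 13/5)
obs 2: x=1 → posterior Dirichlet(4/3, 11/4, 7/5, 7/3, 13/5)
obs 3: x=1 → posterior Dirichlet(4/3, 15/4, 7/5, 7/3, 13/5)
obs 4: x=4 → posterior Dirichlet(4/3, 15/4, 7/5, 7/3, 18/5)
obs 5: x=3 → posterior Dirichlet(4/3, 15/4, 7/5, 10/3, 18/5)
obs 6: x=1 → posterior Dirichlet(4/3, 19/4, 7/5, 10/3, 18/5)
obs 7: x=0 → posterior Dirichlet(7/3, 19/4, 7/5, 10/3, 18/5)
obs 8: x=4 → posterior Dirichlet(7/3, 19/4, 7/5, 10/3, 23/5)
obs 9: x=2 → posterior Dirichlet(7/3, 19/4, 12/5, 10/3, 23/5)
obs 10: x=0 → posterior Dirichlet(10/3, 19/4, 12/5, 10/3, 23/5)
obs 11: x=3 → posterior Dirichlet(10/3, 19/4, 12/5, 13/3, 23/5)
obs 12: x=4 → posterior Dirichlet(10/3, 19/4, 12/5, 13/3, 28/5)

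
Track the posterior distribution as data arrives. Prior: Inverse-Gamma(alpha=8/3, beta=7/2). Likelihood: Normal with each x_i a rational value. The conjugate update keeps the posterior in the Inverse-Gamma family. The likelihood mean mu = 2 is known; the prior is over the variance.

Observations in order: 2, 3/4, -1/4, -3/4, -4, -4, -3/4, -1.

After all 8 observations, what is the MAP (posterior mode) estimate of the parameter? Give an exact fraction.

obs 1: x=2 → posterior Inverse-Gamma(19/6, 7/2)
obs 2: x=3/4 → posterior Inverse-Gamma(11/3, 137/32)
obs 3: x=-1/4 → posterior Inverse-Gamma(25/6, 109/16)
obs 4: x=-3/4 → posterior Inverse-Gamma(14/3, 339/32)
obs 5: x=-4 → posterior Inverse-Gamma(31/6, 915/32)
obs 6: x=-4 → posterior Inverse-Gamma(17/3, 1491/32)
obs 7: x=-3/4 → posterior Inverse-Gamma(37/6, 403/8)
obs 8: x=-1 → posterior Inverse-Gamma(20/3, 439/8)

1317/184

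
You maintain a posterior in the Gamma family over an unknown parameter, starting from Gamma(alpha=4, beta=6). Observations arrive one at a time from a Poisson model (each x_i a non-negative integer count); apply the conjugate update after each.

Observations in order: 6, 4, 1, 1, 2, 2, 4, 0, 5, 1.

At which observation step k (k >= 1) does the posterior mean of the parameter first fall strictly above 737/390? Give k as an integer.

obs 1: x=6 → posterior Gamma(10, 7)
obs 2: x=4 → posterior Gamma(14, 8)
obs 3: x=1 → posterior Gamma(15, 9)
obs 4: x=1 → posterior Gamma(16, 10)
obs 5: x=2 → posterior Gamma(18, 11)
obs 6: x=2 → posterior Gamma(20, 12)
obs 7: x=4 → posterior Gamma(24, 13)
obs 8: x=0 → posterior Gamma(24, 14)
obs 9: x=5 → posterior Gamma(29, 15)
obs 10: x=1 → posterior Gamma(30, 16)

k = 9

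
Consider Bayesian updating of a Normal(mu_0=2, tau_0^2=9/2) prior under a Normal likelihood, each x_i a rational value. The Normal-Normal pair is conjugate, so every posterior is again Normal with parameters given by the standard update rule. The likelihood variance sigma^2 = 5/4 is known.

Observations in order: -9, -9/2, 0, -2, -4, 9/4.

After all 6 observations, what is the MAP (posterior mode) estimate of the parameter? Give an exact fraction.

-601/226

obs 1: x=-9 → posterior Normal(-152/23, 45/46)
obs 2: x=-9/2 → posterior Normal(-233/41, 45/82)
obs 3: x=0 → posterior Normal(-233/59, 45/118)
obs 4: x=-2 → posterior Normal(-269/77, 45/154)
obs 5: x=-4 → posterior Normal(-341/95, 9/38)
obs 6: x=9/4 → posterior Normal(-601/226, 45/226)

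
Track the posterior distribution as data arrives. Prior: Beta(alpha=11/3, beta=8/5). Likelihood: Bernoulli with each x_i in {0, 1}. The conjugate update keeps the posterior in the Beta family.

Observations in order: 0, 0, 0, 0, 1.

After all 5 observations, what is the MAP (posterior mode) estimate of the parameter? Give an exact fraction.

obs 1: x=0 → posterior Beta(11/3, 13/5)
obs 2: x=0 → posterior Beta(11/3, 18/5)
obs 3: x=0 → posterior Beta(11/3, 23/5)
obs 4: x=0 → posterior Beta(11/3, 28/5)
obs 5: x=1 → posterior Beta(14/3, 28/5)

55/124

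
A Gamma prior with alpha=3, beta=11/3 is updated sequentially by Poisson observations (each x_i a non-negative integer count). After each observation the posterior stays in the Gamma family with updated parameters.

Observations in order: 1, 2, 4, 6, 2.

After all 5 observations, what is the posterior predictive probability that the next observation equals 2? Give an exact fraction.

obs 1: x=1 → posterior Gamma(4, 14/3)
obs 2: x=2 → posterior Gamma(6, 17/3)
obs 3: x=4 → posterior Gamma(10, 20/3)
obs 4: x=6 → posterior Gamma(16, 23/3)
obs 5: x=2 → posterior Gamma(18, 26/3)

45368966197821421132324798464/176994576151109753197786640401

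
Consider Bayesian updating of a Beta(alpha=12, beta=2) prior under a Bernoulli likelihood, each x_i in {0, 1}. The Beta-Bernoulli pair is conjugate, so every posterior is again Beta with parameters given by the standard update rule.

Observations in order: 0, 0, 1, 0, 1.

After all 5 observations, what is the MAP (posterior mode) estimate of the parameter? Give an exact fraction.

obs 1: x=0 → posterior Beta(12, 3)
obs 2: x=0 → posterior Beta(12, 4)
obs 3: x=1 → posterior Beta(13, 4)
obs 4: x=0 → posterior Beta(13, 5)
obs 5: x=1 → posterior Beta(14, 5)

13/17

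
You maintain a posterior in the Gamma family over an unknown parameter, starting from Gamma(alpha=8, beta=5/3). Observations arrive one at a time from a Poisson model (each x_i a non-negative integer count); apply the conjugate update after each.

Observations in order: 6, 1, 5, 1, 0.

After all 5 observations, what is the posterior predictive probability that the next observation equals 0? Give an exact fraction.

2097152000000000000000000000/39471584120695485887249589623

obs 1: x=6 → posterior Gamma(14, 8/3)
obs 2: x=1 → posterior Gamma(15, 11/3)
obs 3: x=5 → posterior Gamma(20, 14/3)
obs 4: x=1 → posterior Gamma(21, 17/3)
obs 5: x=0 → posterior Gamma(21, 20/3)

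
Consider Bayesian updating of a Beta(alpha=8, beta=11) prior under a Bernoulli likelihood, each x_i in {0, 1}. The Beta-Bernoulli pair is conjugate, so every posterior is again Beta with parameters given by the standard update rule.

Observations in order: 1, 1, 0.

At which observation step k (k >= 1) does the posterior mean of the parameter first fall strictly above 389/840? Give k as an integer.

k = 2

obs 1: x=1 → posterior Beta(9, 11)
obs 2: x=1 → posterior Beta(10, 11)
obs 3: x=0 → posterior Beta(10, 12)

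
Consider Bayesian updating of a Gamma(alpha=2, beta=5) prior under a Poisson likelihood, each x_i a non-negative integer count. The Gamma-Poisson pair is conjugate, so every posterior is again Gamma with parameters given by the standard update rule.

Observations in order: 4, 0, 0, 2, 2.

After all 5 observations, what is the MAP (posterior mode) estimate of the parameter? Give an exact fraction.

obs 1: x=4 → posterior Gamma(6, 6)
obs 2: x=0 → posterior Gamma(6, 7)
obs 3: x=0 → posterior Gamma(6, 8)
obs 4: x=2 → posterior Gamma(8, 9)
obs 5: x=2 → posterior Gamma(10, 10)

9/10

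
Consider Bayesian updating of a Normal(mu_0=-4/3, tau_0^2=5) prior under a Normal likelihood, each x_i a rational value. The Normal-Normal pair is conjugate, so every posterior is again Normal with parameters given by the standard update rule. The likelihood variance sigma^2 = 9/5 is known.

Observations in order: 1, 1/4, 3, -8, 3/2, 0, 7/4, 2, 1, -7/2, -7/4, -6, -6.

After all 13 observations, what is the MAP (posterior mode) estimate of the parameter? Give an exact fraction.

obs 1: x=1 → posterior Normal(13/34, 45/34)
obs 2: x=1/4 → posterior Normal(77/236, 45/59)
obs 3: x=3 → posterior Normal(377/336, 15/28)
obs 4: x=-8 → posterior Normal(-423/436, 45/109)
obs 5: x=3/2 → posterior Normal(-273/536, 45/134)
obs 6: x=0 → posterior Normal(-91/212, 15/53)
obs 7: x=7/4 → posterior Normal(-49/368, 45/184)
obs 8: x=2 → posterior Normal(51/418, 45/209)
obs 9: x=1 → posterior Normal(101/468, 5/26)
obs 10: x=-7/2 → posterior Normal(-1/7, 45/259)
obs 11: x=-7/4 → posterior Normal(-323/1136, 45/284)
obs 12: x=-6 → posterior Normal(-923/1236, 15/103)
obs 13: x=-6 → posterior Normal(-1523/1336, 45/334)

-1523/1336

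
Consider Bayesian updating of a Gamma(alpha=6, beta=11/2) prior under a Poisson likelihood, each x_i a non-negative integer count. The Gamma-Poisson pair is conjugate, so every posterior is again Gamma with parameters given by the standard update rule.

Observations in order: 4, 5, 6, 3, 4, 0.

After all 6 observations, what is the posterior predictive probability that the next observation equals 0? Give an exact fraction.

134393854047545109686936775588697536481/1387778780781445675529539585113525390625

obs 1: x=4 → posterior Gamma(10, 13/2)
obs 2: x=5 → posterior Gamma(15, 15/2)
obs 3: x=6 → posterior Gamma(21, 17/2)
obs 4: x=3 → posterior Gamma(24, 19/2)
obs 5: x=4 → posterior Gamma(28, 21/2)
obs 6: x=0 → posterior Gamma(28, 23/2)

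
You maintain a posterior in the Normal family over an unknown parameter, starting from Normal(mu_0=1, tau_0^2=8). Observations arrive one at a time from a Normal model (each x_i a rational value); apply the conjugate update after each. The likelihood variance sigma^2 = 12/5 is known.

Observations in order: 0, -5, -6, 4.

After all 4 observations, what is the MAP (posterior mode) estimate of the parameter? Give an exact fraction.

obs 1: x=0 → posterior Normal(3/13, 24/13)
obs 2: x=-5 → posterior Normal(-47/23, 24/23)
obs 3: x=-6 → posterior Normal(-107/33, 8/11)
obs 4: x=4 → posterior Normal(-67/43, 24/43)

-67/43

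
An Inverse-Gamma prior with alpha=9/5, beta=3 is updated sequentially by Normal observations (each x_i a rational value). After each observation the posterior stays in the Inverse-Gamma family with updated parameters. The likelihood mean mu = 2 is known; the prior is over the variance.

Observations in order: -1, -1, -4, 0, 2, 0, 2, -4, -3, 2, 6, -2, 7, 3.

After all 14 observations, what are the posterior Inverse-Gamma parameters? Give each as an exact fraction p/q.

obs 1: x=-1 → posterior Inverse-Gamma(23/10, 15/2)
obs 2: x=-1 → posterior Inverse-Gamma(14/5, 12)
obs 3: x=-4 → posterior Inverse-Gamma(33/10, 30)
obs 4: x=0 → posterior Inverse-Gamma(19/5, 32)
obs 5: x=2 → posterior Inverse-Gamma(43/10, 32)
obs 6: x=0 → posterior Inverse-Gamma(24/5, 34)
obs 7: x=2 → posterior Inverse-Gamma(53/10, 34)
obs 8: x=-4 → posterior Inverse-Gamma(29/5, 52)
obs 9: x=-3 → posterior Inverse-Gamma(63/10, 129/2)
obs 10: x=2 → posterior Inverse-Gamma(34/5, 129/2)
obs 11: x=6 → posterior Inverse-Gamma(73/10, 145/2)
obs 12: x=-2 → posterior Inverse-Gamma(39/5, 161/2)
obs 13: x=7 → posterior Inverse-Gamma(83/10, 93)
obs 14: x=3 → posterior Inverse-Gamma(44/5, 187/2)

alpha=44/5, beta=187/2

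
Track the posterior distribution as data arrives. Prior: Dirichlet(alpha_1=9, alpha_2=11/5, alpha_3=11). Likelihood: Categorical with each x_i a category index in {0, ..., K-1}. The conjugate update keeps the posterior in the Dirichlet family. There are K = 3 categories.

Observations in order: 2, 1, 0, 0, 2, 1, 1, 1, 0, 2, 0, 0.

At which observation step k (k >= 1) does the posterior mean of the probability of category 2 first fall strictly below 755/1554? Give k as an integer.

k = 3

obs 1: x=2 → posterior Dirichlet(9, 11/5, 12)
obs 2: x=1 → posterior Dirichlet(9, 16/5, 12)
obs 3: x=0 → posterior Dirichlet(10, 16/5, 12)
obs 4: x=0 → posterior Dirichlet(11, 16/5, 12)
obs 5: x=2 → posterior Dirichlet(11, 16/5, 13)
obs 6: x=1 → posterior Dirichlet(11, 21/5, 13)
obs 7: x=1 → posterior Dirichlet(11, 26/5, 13)
obs 8: x=1 → posterior Dirichlet(11, 31/5, 13)
obs 9: x=0 → posterior Dirichlet(12, 31/5, 13)
obs 10: x=2 → posterior Dirichlet(12, 31/5, 14)
obs 11: x=0 → posterior Dirichlet(13, 31/5, 14)
obs 12: x=0 → posterior Dirichlet(14, 31/5, 14)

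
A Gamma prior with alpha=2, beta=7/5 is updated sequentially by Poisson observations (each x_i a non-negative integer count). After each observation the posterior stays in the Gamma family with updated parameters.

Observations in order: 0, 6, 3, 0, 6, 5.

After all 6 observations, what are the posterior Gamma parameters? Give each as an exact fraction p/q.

alpha=22, beta=37/5

obs 1: x=0 → posterior Gamma(2, 12/5)
obs 2: x=6 → posterior Gamma(8, 17/5)
obs 3: x=3 → posterior Gamma(11, 22/5)
obs 4: x=0 → posterior Gamma(11, 27/5)
obs 5: x=6 → posterior Gamma(17, 32/5)
obs 6: x=5 → posterior Gamma(22, 37/5)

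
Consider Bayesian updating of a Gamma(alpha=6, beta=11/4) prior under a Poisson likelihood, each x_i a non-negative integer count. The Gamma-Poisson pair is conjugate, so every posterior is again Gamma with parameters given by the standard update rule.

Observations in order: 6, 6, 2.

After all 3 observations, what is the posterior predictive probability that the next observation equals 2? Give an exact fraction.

1922094531094736704074762625120/10301051460877537453973547267843

obs 1: x=6 → posterior Gamma(12, 15/4)
obs 2: x=6 → posterior Gamma(18, 19/4)
obs 3: x=2 → posterior Gamma(20, 23/4)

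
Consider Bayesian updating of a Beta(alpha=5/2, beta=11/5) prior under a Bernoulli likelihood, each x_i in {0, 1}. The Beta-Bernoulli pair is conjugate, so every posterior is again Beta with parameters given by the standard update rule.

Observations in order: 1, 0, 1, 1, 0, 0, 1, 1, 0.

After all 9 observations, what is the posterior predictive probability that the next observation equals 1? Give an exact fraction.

obs 1: x=1 → posterior Beta(7/2, 11/5)
obs 2: x=0 → posterior Beta(7/2, 16/5)
obs 3: x=1 → posterior Beta(9/2, 16/5)
obs 4: x=1 → posterior Beta(11/2, 16/5)
obs 5: x=0 → posterior Beta(11/2, 21/5)
obs 6: x=0 → posterior Beta(11/2, 26/5)
obs 7: x=1 → posterior Beta(13/2, 26/5)
obs 8: x=1 → posterior Beta(15/2, 26/5)
obs 9: x=0 → posterior Beta(15/2, 31/5)

75/137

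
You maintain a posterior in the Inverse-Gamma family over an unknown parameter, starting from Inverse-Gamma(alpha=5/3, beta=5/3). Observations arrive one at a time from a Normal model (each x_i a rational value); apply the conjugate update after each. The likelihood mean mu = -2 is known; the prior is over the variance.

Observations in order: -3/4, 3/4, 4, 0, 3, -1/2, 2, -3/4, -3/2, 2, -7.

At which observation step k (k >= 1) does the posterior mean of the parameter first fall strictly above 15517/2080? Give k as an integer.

k = 3

obs 1: x=-3/4 → posterior Inverse-Gamma(13/6, 235/96)
obs 2: x=3/4 → posterior Inverse-Gamma(8/3, 299/48)
obs 3: x=4 → posterior Inverse-Gamma(19/6, 1163/48)
obs 4: x=0 → posterior Inverse-Gamma(11/3, 1259/48)
obs 5: x=3 → posterior Inverse-Gamma(25/6, 1859/48)
obs 6: x=-1/2 → posterior Inverse-Gamma(14/3, 1913/48)
obs 7: x=2 → posterior Inverse-Gamma(31/6, 2297/48)
obs 8: x=-3/4 → posterior Inverse-Gamma(17/3, 4669/96)
obs 9: x=-3/2 → posterior Inverse-Gamma(37/6, 4681/96)
obs 10: x=2 → posterior Inverse-Gamma(20/3, 5449/96)
obs 11: x=-7 → posterior Inverse-Gamma(43/6, 6649/96)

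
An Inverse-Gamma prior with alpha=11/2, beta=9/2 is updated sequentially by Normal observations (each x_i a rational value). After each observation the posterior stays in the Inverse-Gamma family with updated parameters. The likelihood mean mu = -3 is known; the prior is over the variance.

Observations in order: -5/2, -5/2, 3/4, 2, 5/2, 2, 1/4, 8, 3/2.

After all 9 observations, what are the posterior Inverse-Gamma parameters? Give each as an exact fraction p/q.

obs 1: x=-5/2 → posterior Inverse-Gamma(6, 37/8)
obs 2: x=-5/2 → posterior Inverse-Gamma(13/2, 19/4)
obs 3: x=3/4 → posterior Inverse-Gamma(7, 377/32)
obs 4: x=2 → posterior Inverse-Gamma(15/2, 777/32)
obs 5: x=5/2 → posterior Inverse-Gamma(8, 1261/32)
obs 6: x=2 → posterior Inverse-Gamma(17/2, 1661/32)
obs 7: x=1/4 → posterior Inverse-Gamma(9, 915/16)
obs 8: x=8 → posterior Inverse-Gamma(19/2, 1883/16)
obs 9: x=3/2 → posterior Inverse-Gamma(10, 2045/16)

alpha=10, beta=2045/16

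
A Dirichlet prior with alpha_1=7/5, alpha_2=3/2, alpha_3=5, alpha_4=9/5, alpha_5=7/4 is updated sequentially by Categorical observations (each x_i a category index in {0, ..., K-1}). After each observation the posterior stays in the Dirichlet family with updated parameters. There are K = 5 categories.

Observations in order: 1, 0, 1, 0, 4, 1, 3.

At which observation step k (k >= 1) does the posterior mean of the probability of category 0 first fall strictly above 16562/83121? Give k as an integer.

k = 4

obs 1: x=1 → posterior Dirichlet(7/5, 5/2, 5, 9/5, 7/4)
obs 2: x=0 → posterior Dirichlet(12/5, 5/2, 5, 9/5, 7/4)
obs 3: x=1 → posterior Dirichlet(12/5, 7/2, 5, 9/5, 7/4)
obs 4: x=0 → posterior Dirichlet(17/5, 7/2, 5, 9/5, 7/4)
obs 5: x=4 → posterior Dirichlet(17/5, 7/2, 5, 9/5, 11/4)
obs 6: x=1 → posterior Dirichlet(17/5, 9/2, 5, 9/5, 11/4)
obs 7: x=3 → posterior Dirichlet(17/5, 9/2, 5, 14/5, 11/4)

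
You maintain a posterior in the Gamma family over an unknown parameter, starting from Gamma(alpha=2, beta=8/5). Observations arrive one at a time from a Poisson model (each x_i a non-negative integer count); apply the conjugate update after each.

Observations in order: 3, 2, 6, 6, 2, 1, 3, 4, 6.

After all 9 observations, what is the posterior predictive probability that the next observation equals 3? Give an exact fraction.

obs 1: x=3 → posterior Gamma(5, 13/5)
obs 2: x=2 → posterior Gamma(7, 18/5)
obs 3: x=6 → posterior Gamma(13, 23/5)
obs 4: x=6 → posterior Gamma(19, 28/5)
obs 5: x=2 → posterior Gamma(21, 33/5)
obs 6: x=1 → posterior Gamma(22, 38/5)
obs 7: x=3 → posterior Gamma(25, 43/5)
obs 8: x=4 → posterior Gamma(29, 48/5)
obs 9: x=6 → posterior Gamma(35, 53/5)

1086316740407107276070643322054338746648929499719684508882785993125/5119573232740406472515083088414269558543926041854259603942294945792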